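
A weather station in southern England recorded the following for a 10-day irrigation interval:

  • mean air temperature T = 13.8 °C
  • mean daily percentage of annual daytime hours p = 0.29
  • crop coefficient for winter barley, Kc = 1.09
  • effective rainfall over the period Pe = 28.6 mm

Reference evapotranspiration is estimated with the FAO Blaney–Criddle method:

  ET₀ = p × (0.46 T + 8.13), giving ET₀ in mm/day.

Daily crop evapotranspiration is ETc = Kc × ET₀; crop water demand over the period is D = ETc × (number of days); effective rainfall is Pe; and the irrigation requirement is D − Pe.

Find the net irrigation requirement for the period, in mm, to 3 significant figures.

17.2 mm

ET₀ = 0.29 × (0.46 × 13.8 + 8.13) = 0.29 × 14.478 = 4.1986 mm/d
ETc = Kc × ET₀ = 1.09 × 4.1986 = 4.5765 mm/d
Crop demand D = ETc × 10 d = 4.5765 × 10 = 45.765 mm
D − Pe = 45.765 − 28.6 = 17.165 mm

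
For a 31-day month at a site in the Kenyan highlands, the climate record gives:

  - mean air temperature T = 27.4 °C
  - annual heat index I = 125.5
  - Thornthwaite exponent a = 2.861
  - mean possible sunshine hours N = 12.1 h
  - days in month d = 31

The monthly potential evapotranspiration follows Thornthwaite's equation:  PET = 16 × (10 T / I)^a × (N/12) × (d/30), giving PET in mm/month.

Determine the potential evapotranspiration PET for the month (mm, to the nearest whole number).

10T/I = 10 × 27.4 / 125.5 = 2.1833
(10T/I)^a = 2.1833^2.861 = 9.3369
Uncorrected PET = 16 × 9.3369 = 149.390 mm
Correction = (N/12)(d/30) = (12.1/12)(31/30) = 1.0419
PET = 149.390 × 1.0419 = 155.649 mm/month

156 mm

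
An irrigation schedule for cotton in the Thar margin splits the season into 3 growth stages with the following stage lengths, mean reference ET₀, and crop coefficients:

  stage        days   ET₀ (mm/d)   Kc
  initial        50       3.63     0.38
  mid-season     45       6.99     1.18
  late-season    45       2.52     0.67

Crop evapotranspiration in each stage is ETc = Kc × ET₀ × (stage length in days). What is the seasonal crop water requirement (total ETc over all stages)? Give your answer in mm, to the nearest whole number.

516 mm

initial: 0.38 × 3.63 × 50 = 68.97 mm
mid-season: 1.18 × 6.99 × 45 = 371.17 mm
late-season: 0.67 × 2.52 × 45 = 75.98 mm
Seasonal total = 516.12 mm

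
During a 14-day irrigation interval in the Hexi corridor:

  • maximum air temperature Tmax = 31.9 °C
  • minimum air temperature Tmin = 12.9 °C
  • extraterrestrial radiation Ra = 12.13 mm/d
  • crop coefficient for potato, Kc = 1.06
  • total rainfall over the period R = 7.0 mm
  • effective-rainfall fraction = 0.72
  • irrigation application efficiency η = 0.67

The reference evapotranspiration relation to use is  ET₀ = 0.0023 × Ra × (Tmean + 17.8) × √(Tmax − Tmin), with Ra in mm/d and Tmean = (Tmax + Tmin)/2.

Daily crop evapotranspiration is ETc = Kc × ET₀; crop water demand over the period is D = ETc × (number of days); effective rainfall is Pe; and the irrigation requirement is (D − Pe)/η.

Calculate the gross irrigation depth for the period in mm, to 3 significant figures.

101 mm

Tmean = (31.9 + 12.9)/2 = 22.40 °C
ET₀ = 0.0023 × 12.13 × (22.40 + 17.8) × √19.0 = 0.0023 × 12.13 × 40.20 × 4.3589 = 4.8887 mm/d
ETc = Kc × ET₀ = 1.06 × 4.8887 = 5.1820 mm/d
Crop demand D = ETc × 14 d = 5.1820 × 14 = 72.548 mm
Pe = 0.72 × 7.0 = 5.040 mm
D − Pe = 72.548 − 5.040 = 67.508 mm
Gross irrigation = 67.508 / 0.67 = 100.758 mm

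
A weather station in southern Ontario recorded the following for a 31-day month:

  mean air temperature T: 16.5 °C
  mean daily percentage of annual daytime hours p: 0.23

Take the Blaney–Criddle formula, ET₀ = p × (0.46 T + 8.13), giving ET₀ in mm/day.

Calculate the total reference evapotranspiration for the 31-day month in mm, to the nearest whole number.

112 mm

ET₀ = 0.23 × (0.46 × 16.5 + 8.13) = 0.23 × 15.720 = 3.6156 mm/d
Monthly total = 3.6156 × 31 = 112.084 mm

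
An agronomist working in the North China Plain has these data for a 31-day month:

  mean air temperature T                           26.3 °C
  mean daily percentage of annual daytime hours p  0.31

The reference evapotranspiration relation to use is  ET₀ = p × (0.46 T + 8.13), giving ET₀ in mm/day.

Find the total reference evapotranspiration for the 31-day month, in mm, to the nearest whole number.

ET₀ = 0.31 × (0.46 × 26.3 + 8.13) = 0.31 × 20.228 = 6.2707 mm/d
Monthly total = 6.2707 × 31 = 194.392 mm

194 mm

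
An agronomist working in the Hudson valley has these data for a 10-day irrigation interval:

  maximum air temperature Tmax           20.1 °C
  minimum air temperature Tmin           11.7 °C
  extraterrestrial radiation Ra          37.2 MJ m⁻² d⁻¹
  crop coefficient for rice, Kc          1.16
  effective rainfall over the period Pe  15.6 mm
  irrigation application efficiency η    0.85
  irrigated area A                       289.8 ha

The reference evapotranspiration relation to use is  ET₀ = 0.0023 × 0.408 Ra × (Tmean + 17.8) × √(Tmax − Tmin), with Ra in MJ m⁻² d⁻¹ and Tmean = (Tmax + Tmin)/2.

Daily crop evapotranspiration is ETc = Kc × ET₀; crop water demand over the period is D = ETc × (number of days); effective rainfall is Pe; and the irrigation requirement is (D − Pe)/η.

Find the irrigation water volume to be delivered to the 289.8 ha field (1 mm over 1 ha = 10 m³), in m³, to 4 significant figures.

Tmean = (20.1 + 11.7)/2 = 15.90 °C
0.408 Ra = 0.408 × 37.2 = 15.1776 mm/d equivalent
ET₀ = 0.0023 × 15.1776 × (15.90 + 17.8) × √8.4 = 0.0023 × 15.1776 × 33.70 × 2.8983 = 3.4096 mm/d
ETc = Kc × ET₀ = 1.16 × 3.4096 = 3.9551 mm/d
Crop demand D = ETc × 10 d = 3.9551 × 10 = 39.551 mm
D − Pe = 39.551 − 15.6 = 23.951 mm
Gross irrigation = 23.951 / 0.85 = 28.178 mm
Volume = 28.178 mm × 289.8 ha × 10 = 81659.8 m³

81660 m³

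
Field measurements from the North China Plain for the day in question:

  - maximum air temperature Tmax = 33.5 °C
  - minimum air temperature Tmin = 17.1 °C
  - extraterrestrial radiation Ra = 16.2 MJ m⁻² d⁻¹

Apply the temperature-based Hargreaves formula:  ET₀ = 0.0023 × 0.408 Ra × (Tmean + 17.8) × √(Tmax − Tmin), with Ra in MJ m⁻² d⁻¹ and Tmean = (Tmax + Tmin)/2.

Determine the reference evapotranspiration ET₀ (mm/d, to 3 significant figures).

Tmean = (33.5 + 17.1)/2 = 25.30 °C
0.408 Ra = 0.408 × 16.2 = 6.6096 mm/d equivalent
ET₀ = 0.0023 × 6.6096 × (25.30 + 17.8) × √16.4 = 0.0023 × 6.6096 × 43.10 × 4.0497 = 2.6534 mm/d

2.65 mm/d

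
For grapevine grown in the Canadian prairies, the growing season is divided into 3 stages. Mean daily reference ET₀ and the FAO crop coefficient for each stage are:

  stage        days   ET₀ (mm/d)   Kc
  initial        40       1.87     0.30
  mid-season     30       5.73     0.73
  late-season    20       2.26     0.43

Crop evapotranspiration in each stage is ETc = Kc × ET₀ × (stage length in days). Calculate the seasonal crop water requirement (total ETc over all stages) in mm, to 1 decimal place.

initial: 0.30 × 1.87 × 40 = 22.44 mm
mid-season: 0.73 × 5.73 × 30 = 125.49 mm
late-season: 0.43 × 2.26 × 20 = 19.44 mm
Seasonal total = 167.37 mm

167.4 mm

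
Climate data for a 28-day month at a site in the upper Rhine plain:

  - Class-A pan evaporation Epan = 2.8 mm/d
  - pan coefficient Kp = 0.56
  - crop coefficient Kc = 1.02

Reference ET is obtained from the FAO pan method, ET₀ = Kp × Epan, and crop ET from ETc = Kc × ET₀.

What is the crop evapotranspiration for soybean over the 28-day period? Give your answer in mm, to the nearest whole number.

ET₀ = 0.56 × 2.8 = 1.5680 mm/d
ETc = Kc × ET₀ = 1.02 × 1.5680 = 1.5994 mm/d
Over 28 days: 1.5994 × 28 = 44.783 mm

45 mm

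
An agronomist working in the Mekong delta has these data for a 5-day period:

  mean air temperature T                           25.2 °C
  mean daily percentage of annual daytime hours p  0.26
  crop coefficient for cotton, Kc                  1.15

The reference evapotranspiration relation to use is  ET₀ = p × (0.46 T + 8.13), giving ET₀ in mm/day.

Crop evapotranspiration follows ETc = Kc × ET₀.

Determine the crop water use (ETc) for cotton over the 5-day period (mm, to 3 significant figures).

ET₀ = 0.26 × (0.46 × 25.2 + 8.13) = 0.26 × 19.722 = 5.1277 mm/d
ETc = Kc × ET₀ = 1.15 × 5.1277 = 5.8969 mm/d
Over 5 days: 5.8969 × 5 = 29.485 mm

29.5 mm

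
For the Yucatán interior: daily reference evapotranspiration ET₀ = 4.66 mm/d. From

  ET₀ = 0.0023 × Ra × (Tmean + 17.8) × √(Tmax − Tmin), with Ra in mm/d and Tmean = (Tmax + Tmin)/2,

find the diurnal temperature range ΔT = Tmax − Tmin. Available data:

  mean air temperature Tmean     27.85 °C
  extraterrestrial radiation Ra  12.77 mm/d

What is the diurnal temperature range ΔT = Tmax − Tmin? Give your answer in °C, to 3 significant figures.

12.1 °C

√ΔT = ET₀ / [0.0023 × Ra × (Tmean+17.8)] = 4.66 / (0.0023 × 12.77 × 45.65) = 3.4756
ΔT = 3.4756² = 12.080 °C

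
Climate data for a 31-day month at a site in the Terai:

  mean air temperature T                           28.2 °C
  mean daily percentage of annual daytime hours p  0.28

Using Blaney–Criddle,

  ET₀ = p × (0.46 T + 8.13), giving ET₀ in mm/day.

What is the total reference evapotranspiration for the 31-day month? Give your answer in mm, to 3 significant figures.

ET₀ = 0.28 × (0.46 × 28.2 + 8.13) = 0.28 × 21.102 = 5.9086 mm/d
Monthly total = 5.9086 × 31 = 183.167 mm

183 mm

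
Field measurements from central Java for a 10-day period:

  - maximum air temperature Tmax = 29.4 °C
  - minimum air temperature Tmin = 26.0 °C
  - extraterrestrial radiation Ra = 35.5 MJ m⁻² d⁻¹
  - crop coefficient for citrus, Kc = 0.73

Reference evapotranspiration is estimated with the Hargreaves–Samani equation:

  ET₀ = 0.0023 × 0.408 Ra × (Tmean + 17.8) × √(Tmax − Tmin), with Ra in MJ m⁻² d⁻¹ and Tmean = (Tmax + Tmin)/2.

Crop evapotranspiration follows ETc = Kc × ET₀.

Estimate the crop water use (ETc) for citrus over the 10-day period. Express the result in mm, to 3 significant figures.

20.4 mm

Tmean = (29.4 + 26.0)/2 = 27.70 °C
0.408 Ra = 0.408 × 35.5 = 14.4840 mm/d equivalent
ET₀ = 0.0023 × 14.4840 × (27.70 + 17.8) × √3.4 = 0.0023 × 14.4840 × 45.50 × 1.8439 = 2.7949 mm/d
ETc = Kc × ET₀ = 0.73 × 2.7949 = 2.0403 mm/d
Over 10 days: 2.0403 × 10 = 20.403 mm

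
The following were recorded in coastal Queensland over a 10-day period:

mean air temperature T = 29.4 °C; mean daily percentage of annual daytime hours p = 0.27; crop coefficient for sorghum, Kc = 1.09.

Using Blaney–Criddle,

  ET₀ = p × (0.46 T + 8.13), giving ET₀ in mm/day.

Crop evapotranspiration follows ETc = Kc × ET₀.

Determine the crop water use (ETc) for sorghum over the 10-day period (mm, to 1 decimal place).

63.7 mm

ET₀ = 0.27 × (0.46 × 29.4 + 8.13) = 0.27 × 21.654 = 5.8466 mm/d
ETc = Kc × ET₀ = 1.09 × 5.8466 = 6.3728 mm/d
Over 10 days: 6.3728 × 10 = 63.728 mm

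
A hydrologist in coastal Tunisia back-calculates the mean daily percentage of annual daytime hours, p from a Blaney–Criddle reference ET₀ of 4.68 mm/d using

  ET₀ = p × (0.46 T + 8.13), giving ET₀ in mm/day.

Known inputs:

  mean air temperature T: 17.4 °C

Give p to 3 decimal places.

p = ET₀ / (0.46 T + 8.13) = 4.68 / (0.46 × 17.4 + 8.13) = 4.68 / 16.134 = 0.2901

0.290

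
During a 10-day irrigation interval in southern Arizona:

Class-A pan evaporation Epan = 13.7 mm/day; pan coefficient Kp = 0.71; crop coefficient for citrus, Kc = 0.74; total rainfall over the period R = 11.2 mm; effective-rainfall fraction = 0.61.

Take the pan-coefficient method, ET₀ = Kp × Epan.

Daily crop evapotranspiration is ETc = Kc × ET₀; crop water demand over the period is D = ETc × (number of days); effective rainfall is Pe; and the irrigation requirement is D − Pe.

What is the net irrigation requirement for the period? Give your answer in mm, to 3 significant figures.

ET₀ = 0.71 × 13.7 = 9.7270 mm/d
ETc = Kc × ET₀ = 0.74 × 9.7270 = 7.1980 mm/d
Crop demand D = ETc × 10 d = 7.1980 × 10 = 71.980 mm
Pe = 0.61 × 11.2 = 6.832 mm
D − Pe = 71.980 − 6.832 = 65.148 mm

65.1 mm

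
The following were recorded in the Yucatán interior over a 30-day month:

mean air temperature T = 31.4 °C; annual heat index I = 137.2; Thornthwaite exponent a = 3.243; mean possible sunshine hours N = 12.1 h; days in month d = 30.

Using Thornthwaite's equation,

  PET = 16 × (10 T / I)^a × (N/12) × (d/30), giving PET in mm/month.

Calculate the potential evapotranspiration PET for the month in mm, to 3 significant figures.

236 mm

10T/I = 10 × 31.4 / 137.2 = 2.2886
(10T/I)^a = 2.2886^3.243 = 14.6584
Uncorrected PET = 16 × 14.6584 = 234.534 mm
Correction = (N/12)(d/30) = (12.1/12)(30/30) = 1.0083
PET = 234.534 × 1.0083 = 236.481 mm/month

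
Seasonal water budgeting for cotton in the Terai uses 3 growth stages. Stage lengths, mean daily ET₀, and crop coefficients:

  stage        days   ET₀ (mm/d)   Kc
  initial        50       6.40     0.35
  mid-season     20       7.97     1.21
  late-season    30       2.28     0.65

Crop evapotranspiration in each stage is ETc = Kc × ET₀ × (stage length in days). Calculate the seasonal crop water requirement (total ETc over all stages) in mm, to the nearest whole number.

349 mm

initial: 0.35 × 6.40 × 50 = 112.00 mm
mid-season: 1.21 × 7.97 × 20 = 192.87 mm
late-season: 0.65 × 2.28 × 30 = 44.46 mm
Seasonal total = 349.33 mm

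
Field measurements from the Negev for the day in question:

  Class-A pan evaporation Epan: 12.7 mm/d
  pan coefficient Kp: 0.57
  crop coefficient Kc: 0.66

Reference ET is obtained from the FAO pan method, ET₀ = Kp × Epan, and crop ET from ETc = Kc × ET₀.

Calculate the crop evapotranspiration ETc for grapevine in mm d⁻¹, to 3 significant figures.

ET₀ = 0.57 × 12.7 = 7.2390 mm/d
ETc = Kc × ET₀ = 0.66 × 7.2390 = 4.7777 mm/d

4.78 mm d⁻¹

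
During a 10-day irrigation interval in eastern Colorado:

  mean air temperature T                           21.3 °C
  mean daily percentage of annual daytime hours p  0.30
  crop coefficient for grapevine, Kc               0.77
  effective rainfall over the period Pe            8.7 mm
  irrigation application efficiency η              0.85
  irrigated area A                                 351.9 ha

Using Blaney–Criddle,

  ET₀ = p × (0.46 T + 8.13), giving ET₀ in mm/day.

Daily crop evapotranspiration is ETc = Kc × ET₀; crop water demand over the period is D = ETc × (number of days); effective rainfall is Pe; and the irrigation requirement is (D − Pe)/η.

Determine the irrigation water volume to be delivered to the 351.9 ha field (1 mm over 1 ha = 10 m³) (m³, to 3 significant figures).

ET₀ = 0.30 × (0.46 × 21.3 + 8.13) = 0.30 × 17.928 = 5.3784 mm/d
ETc = Kc × ET₀ = 0.77 × 5.3784 = 4.1414 mm/d
Crop demand D = ETc × 10 d = 4.1414 × 10 = 41.414 mm
D − Pe = 41.414 − 8.7 = 32.714 mm
Gross irrigation = 32.714 / 0.85 = 38.487 mm
Volume = 38.487 mm × 351.9 ha × 10 = 135435.8 m³

135000 m³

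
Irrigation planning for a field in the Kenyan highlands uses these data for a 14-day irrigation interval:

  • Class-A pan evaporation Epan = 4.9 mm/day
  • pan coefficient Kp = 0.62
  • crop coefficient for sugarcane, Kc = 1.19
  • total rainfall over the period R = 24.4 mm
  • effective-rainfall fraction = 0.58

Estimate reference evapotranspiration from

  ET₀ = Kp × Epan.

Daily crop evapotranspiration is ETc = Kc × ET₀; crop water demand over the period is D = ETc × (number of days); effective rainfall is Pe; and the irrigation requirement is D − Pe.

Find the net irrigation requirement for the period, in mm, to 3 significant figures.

ET₀ = 0.62 × 4.9 = 3.0380 mm/d
ETc = Kc × ET₀ = 1.19 × 3.0380 = 3.6152 mm/d
Crop demand D = ETc × 14 d = 3.6152 × 14 = 50.613 mm
Pe = 0.58 × 24.4 = 14.152 mm
D − Pe = 50.613 − 14.152 = 36.461 mm

36.5 mm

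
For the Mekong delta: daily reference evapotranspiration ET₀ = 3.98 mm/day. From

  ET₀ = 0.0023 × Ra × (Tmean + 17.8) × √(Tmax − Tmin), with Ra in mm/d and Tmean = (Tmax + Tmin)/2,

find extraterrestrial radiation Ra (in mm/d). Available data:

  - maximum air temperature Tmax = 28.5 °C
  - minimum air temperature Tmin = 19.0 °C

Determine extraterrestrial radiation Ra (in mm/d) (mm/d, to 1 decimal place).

13.5 mm/d

Tmean = 23.75 °C; √ΔT = 3.0822
Ra = ET₀ / [0.0023 × (Tmean+17.8) × √ΔT] = 3.98 / (0.0023 × 41.55 × 3.0822) = 13.512 mm/d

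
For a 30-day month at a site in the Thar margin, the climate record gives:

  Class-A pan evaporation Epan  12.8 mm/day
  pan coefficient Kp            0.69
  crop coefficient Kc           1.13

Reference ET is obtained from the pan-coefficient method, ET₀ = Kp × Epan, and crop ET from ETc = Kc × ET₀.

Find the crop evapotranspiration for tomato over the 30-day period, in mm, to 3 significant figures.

299 mm

ET₀ = 0.69 × 12.8 = 8.8320 mm/d
ETc = Kc × ET₀ = 1.13 × 8.8320 = 9.9802 mm/d
Over 30 days: 9.9802 × 30 = 299.406 mm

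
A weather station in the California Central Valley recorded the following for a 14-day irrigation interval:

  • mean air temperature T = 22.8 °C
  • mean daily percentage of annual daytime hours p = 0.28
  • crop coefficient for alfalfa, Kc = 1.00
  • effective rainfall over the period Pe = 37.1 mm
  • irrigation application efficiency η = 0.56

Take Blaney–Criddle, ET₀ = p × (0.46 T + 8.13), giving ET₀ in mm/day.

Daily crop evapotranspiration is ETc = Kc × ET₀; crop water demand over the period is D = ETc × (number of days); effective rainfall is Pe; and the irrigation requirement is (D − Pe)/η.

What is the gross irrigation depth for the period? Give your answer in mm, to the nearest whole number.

64 mm

ET₀ = 0.28 × (0.46 × 22.8 + 8.13) = 0.28 × 18.618 = 5.2130 mm/d
ETc = Kc × ET₀ = 1.00 × 5.2130 = 5.2130 mm/d
Crop demand D = ETc × 14 d = 5.2130 × 14 = 72.982 mm
D − Pe = 72.982 − 37.1 = 35.882 mm
Gross irrigation = 35.882 / 0.56 = 64.075 mm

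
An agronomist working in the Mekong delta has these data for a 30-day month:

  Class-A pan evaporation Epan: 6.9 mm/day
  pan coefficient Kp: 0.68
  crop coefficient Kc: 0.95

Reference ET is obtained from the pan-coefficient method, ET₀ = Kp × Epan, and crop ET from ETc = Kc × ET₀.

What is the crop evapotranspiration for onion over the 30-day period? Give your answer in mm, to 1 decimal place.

133.7 mm

ET₀ = 0.68 × 6.9 = 4.6920 mm/d
ETc = Kc × ET₀ = 0.95 × 4.6920 = 4.4574 mm/d
Over 30 days: 4.4574 × 30 = 133.722 mm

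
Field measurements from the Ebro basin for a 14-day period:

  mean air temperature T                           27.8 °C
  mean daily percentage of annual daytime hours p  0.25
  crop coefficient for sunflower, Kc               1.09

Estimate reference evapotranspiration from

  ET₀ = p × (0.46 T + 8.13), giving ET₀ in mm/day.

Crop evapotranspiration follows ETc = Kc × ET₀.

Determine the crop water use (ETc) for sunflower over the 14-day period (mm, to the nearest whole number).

80 mm

ET₀ = 0.25 × (0.46 × 27.8 + 8.13) = 0.25 × 20.918 = 5.2295 mm/d
ETc = Kc × ET₀ = 1.09 × 5.2295 = 5.7002 mm/d
Over 14 days: 5.7002 × 14 = 79.803 mm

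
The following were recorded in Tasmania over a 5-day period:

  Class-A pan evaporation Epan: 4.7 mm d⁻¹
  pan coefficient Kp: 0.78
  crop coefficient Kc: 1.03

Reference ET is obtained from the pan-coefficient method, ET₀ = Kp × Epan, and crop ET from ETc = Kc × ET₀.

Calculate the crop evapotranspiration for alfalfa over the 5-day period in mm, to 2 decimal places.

ET₀ = 0.78 × 4.7 = 3.6660 mm/d
ETc = Kc × ET₀ = 1.03 × 3.6660 = 3.7760 mm/d
Over 5 days: 3.7760 × 5 = 18.880 mm

18.88 mm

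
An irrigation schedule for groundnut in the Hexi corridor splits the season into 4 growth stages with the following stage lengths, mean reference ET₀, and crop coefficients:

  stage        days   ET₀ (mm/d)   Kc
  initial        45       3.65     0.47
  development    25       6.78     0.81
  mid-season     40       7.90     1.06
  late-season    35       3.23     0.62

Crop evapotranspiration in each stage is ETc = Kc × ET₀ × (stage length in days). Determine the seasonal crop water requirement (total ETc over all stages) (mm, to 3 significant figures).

620 mm

initial: 0.47 × 3.65 × 45 = 77.20 mm
development: 0.81 × 6.78 × 25 = 137.30 mm
mid-season: 1.06 × 7.90 × 40 = 334.96 mm
late-season: 0.62 × 3.23 × 35 = 70.09 mm
Seasonal total = 619.55 mm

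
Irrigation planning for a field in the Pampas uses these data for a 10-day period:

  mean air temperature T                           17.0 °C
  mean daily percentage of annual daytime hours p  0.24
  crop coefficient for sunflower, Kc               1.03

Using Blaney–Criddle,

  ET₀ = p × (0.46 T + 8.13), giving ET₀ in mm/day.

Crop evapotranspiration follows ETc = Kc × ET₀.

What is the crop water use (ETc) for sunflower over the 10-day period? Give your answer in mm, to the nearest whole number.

39 mm

ET₀ = 0.24 × (0.46 × 17.0 + 8.13) = 0.24 × 15.950 = 3.8280 mm/d
ETc = Kc × ET₀ = 1.03 × 3.8280 = 3.9428 mm/d
Over 10 days: 3.9428 × 10 = 39.428 mm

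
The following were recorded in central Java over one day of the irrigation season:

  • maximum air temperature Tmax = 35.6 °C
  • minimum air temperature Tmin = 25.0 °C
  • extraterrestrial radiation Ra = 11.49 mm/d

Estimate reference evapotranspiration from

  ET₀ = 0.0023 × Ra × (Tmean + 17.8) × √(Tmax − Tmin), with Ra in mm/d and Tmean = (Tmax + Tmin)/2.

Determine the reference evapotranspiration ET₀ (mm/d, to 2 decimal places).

Tmean = (35.6 + 25.0)/2 = 30.30 °C
ET₀ = 0.0023 × 11.49 × (30.30 + 17.8) × √10.6 = 0.0023 × 11.49 × 48.10 × 3.2558 = 4.1386 mm/d

4.14 mm/d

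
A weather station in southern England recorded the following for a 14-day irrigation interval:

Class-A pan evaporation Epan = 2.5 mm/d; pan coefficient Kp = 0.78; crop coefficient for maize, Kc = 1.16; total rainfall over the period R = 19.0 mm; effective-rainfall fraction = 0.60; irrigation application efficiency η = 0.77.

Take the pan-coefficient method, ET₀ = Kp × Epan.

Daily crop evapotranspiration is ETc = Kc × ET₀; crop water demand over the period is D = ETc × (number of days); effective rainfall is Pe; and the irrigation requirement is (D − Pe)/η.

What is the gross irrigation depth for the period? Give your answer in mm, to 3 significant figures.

ET₀ = 0.78 × 2.5 = 1.9500 mm/d
ETc = Kc × ET₀ = 1.16 × 1.9500 = 2.2620 mm/d
Crop demand D = ETc × 14 d = 2.2620 × 14 = 31.668 mm
Pe = 0.60 × 19.0 = 11.400 mm
D − Pe = 31.668 − 11.400 = 20.268 mm
Gross irrigation = 20.268 / 0.77 = 26.322 mm

26.3 mm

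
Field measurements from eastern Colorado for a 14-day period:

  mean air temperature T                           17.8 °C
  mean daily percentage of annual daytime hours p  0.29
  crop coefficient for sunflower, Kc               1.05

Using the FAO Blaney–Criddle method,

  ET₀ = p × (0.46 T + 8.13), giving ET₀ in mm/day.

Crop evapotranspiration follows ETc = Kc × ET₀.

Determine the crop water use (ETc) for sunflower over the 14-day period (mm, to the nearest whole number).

70 mm

ET₀ = 0.29 × (0.46 × 17.8 + 8.13) = 0.29 × 16.318 = 4.7322 mm/d
ETc = Kc × ET₀ = 1.05 × 4.7322 = 4.9688 mm/d
Over 14 days: 4.9688 × 14 = 69.563 mm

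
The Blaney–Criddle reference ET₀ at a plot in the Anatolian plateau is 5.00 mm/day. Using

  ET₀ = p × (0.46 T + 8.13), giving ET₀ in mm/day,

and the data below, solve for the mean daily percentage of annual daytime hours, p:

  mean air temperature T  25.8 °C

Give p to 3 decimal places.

p = ET₀ / (0.46 T + 8.13) = 5.00 / (0.46 × 25.8 + 8.13) = 5.00 / 19.998 = 0.2500

0.250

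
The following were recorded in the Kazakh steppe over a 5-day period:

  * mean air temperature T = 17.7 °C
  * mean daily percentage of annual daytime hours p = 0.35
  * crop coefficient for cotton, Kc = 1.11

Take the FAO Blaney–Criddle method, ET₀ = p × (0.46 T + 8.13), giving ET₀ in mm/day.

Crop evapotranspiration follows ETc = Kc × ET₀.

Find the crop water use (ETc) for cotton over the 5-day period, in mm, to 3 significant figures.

ET₀ = 0.35 × (0.46 × 17.7 + 8.13) = 0.35 × 16.272 = 5.6952 mm/d
ETc = Kc × ET₀ = 1.11 × 5.6952 = 6.3217 mm/d
Over 5 days: 6.3217 × 5 = 31.609 mm

31.6 mm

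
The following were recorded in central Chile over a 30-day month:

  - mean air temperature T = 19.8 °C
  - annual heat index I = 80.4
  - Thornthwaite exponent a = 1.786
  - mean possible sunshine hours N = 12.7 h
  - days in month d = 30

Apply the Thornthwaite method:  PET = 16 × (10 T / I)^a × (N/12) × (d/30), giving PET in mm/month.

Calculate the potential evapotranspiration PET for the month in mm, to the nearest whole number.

85 mm

10T/I = 10 × 19.8 / 80.4 = 2.4627
(10T/I)^a = 2.4627^1.786 = 5.0010
Uncorrected PET = 16 × 5.0010 = 80.016 mm
Correction = (N/12)(d/30) = (12.7/12)(30/30) = 1.0583
PET = 80.016 × 1.0583 = 84.681 mm/month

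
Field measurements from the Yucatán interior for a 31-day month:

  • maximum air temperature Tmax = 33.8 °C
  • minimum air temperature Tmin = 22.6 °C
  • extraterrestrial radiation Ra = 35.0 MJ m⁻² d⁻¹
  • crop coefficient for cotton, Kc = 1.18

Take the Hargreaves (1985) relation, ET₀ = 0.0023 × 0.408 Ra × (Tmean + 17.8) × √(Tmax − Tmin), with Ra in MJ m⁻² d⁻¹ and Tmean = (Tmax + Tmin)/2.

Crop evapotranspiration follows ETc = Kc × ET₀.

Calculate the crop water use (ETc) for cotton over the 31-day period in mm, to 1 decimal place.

Tmean = (33.8 + 22.6)/2 = 28.20 °C
0.408 Ra = 0.408 × 35.0 = 14.2800 mm/d equivalent
ET₀ = 0.0023 × 14.2800 × (28.20 + 17.8) × √11.2 = 0.0023 × 14.2800 × 46.00 × 3.3466 = 5.0561 mm/d
ETc = Kc × ET₀ = 1.18 × 5.0561 = 5.9662 mm/d
Over 31 days: 5.9662 × 31 = 184.952 mm

185.0 mm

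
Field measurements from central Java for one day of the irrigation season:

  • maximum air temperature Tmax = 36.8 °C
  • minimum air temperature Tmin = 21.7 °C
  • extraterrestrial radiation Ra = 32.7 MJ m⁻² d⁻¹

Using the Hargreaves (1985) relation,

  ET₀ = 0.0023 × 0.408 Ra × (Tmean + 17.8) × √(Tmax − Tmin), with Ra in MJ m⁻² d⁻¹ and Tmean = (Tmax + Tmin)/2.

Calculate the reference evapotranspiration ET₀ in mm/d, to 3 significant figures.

5.61 mm/d

Tmean = (36.8 + 21.7)/2 = 29.25 °C
0.408 Ra = 0.408 × 32.7 = 13.3416 mm/d equivalent
ET₀ = 0.0023 × 13.3416 × (29.25 + 17.8) × √15.1 = 0.0023 × 13.3416 × 47.05 × 3.8859 = 5.6103 mm/d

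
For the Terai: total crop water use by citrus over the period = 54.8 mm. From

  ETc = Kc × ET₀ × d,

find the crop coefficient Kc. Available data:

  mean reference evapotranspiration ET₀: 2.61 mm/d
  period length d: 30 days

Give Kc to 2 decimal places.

0.70

ETc = Kc × ET₀ × d  ⇒  Kc = ETc / (ET₀ × d)
Kc = 54.8 / (2.61 × 30) = 54.8 / 78.30 = 0.6999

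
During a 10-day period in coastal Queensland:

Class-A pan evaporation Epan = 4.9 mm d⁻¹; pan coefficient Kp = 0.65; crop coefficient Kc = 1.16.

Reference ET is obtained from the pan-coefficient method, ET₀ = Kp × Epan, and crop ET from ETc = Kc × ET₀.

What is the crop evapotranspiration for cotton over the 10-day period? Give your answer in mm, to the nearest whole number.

37 mm

ET₀ = 0.65 × 4.9 = 3.1850 mm/d
ETc = Kc × ET₀ = 1.16 × 3.1850 = 3.6946 mm/d
Over 10 days: 3.6946 × 10 = 36.946 mm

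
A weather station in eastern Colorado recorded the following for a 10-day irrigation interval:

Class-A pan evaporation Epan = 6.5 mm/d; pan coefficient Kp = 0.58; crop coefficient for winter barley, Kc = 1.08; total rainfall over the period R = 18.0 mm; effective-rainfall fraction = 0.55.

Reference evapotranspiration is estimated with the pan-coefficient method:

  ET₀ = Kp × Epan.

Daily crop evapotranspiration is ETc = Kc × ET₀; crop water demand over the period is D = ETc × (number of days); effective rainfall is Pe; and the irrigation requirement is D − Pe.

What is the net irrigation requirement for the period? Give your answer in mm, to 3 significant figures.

ET₀ = 0.58 × 6.5 = 3.7700 mm/d
ETc = Kc × ET₀ = 1.08 × 3.7700 = 4.0716 mm/d
Crop demand D = ETc × 10 d = 4.0716 × 10 = 40.716 mm
Pe = 0.55 × 18.0 = 9.900 mm
D − Pe = 40.716 − 9.900 = 30.816 mm

30.8 mm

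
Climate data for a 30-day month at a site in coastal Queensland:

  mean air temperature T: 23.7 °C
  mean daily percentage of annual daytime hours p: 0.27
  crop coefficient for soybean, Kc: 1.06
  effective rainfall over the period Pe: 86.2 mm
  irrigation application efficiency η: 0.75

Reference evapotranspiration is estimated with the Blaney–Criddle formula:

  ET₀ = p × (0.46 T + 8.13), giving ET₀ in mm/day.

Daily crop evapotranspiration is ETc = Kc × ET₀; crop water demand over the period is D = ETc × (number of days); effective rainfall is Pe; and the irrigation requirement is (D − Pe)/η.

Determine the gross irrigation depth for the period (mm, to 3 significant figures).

ET₀ = 0.27 × (0.46 × 23.7 + 8.13) = 0.27 × 19.032 = 5.1386 mm/d
ETc = Kc × ET₀ = 1.06 × 5.1386 = 5.4469 mm/d
Crop demand D = ETc × 30 d = 5.4469 × 30 = 163.407 mm
D − Pe = 163.407 − 86.2 = 77.207 mm
Gross irrigation = 77.207 / 0.75 = 102.943 mm

103 mm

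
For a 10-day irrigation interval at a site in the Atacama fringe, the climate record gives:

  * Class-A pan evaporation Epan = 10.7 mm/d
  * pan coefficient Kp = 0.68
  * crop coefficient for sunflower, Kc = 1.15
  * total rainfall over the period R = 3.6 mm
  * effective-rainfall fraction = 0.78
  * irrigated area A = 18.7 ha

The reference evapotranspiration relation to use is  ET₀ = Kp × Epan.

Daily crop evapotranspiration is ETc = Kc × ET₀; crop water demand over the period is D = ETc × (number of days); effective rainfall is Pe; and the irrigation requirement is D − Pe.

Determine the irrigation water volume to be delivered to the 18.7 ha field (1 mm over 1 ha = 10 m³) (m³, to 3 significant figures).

15100 m³

ET₀ = 0.68 × 10.7 = 7.2760 mm/d
ETc = Kc × ET₀ = 1.15 × 7.2760 = 8.3674 mm/d
Crop demand D = ETc × 10 d = 8.3674 × 10 = 83.674 mm
Pe = 0.78 × 3.6 = 2.808 mm
D − Pe = 83.674 − 2.808 = 80.866 mm
Volume = 80.866 mm × 18.7 ha × 10 = 15121.9 m³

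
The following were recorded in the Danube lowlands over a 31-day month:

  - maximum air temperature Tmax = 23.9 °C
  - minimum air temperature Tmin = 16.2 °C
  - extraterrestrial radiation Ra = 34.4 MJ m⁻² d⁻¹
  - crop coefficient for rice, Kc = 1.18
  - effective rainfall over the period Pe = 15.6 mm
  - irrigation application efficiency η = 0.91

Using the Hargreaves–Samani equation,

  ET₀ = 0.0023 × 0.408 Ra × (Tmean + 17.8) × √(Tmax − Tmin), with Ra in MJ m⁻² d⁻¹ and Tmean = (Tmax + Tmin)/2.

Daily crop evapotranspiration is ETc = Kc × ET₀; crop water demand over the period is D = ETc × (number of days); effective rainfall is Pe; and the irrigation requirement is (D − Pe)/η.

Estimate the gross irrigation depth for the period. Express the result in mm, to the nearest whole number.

119 mm

Tmean = (23.9 + 16.2)/2 = 20.05 °C
0.408 Ra = 0.408 × 34.4 = 14.0352 mm/d equivalent
ET₀ = 0.0023 × 14.0352 × (20.05 + 17.8) × √7.7 = 0.0023 × 14.0352 × 37.85 × 2.7749 = 3.3905 mm/d
ETc = Kc × ET₀ = 1.18 × 3.3905 = 4.0008 mm/d
Crop demand D = ETc × 31 d = 4.0008 × 31 = 124.025 mm
D − Pe = 124.025 − 15.6 = 108.425 mm
Gross irrigation = 108.425 / 0.91 = 119.148 mm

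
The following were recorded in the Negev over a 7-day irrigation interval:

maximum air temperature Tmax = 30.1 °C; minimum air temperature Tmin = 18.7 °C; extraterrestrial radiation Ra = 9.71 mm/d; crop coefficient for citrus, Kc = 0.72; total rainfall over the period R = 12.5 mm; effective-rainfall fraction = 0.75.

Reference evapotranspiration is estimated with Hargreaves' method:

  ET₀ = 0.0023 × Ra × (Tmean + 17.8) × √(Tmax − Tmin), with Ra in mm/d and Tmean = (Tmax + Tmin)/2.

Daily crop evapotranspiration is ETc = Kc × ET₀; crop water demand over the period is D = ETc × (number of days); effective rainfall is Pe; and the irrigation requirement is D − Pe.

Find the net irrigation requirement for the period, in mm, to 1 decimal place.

6.7 mm

Tmean = (30.1 + 18.7)/2 = 24.40 °C
ET₀ = 0.0023 × 9.71 × (24.40 + 17.8) × √11.4 = 0.0023 × 9.71 × 42.20 × 3.3764 = 3.1821 mm/d
ETc = Kc × ET₀ = 0.72 × 3.1821 = 2.2911 mm/d
Crop demand D = ETc × 7 d = 2.2911 × 7 = 16.038 mm
Pe = 0.75 × 12.5 = 9.375 mm
D − Pe = 16.038 − 9.375 = 6.663 mm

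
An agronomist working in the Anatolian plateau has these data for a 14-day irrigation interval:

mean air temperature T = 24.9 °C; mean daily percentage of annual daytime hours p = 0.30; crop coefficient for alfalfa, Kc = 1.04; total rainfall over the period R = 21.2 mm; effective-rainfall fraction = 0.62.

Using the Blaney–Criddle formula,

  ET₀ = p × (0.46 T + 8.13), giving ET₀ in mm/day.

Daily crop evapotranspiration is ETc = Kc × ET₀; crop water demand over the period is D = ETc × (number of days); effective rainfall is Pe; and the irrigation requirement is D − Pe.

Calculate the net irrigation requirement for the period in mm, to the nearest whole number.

ET₀ = 0.30 × (0.46 × 24.9 + 8.13) = 0.30 × 19.584 = 5.8752 mm/d
ETc = Kc × ET₀ = 1.04 × 5.8752 = 6.1102 mm/d
Crop demand D = ETc × 14 d = 6.1102 × 14 = 85.543 mm
Pe = 0.62 × 21.2 = 13.144 mm
D − Pe = 85.543 − 13.144 = 72.399 mm

72 mm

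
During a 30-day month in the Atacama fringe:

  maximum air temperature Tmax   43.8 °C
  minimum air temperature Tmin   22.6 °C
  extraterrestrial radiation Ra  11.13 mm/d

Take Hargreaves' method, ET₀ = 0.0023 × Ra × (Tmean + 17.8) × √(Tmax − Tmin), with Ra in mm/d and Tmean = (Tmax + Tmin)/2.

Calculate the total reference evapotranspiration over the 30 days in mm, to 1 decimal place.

180.3 mm

Tmean = (43.8 + 22.6)/2 = 33.20 °C
ET₀ = 0.0023 × 11.13 × (33.20 + 17.8) × √21.2 = 0.0023 × 11.13 × 51.00 × 4.6043 = 6.0111 mm/d
Over 30 days: 6.0111 × 30 = 180.333 mm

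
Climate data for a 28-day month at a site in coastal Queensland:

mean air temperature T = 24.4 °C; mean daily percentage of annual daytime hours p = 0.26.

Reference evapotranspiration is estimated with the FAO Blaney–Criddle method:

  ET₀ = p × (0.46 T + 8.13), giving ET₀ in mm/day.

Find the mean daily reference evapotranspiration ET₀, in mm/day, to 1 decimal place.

5.0 mm/day

ET₀ = 0.26 × (0.46 × 24.4 + 8.13) = 0.26 × 19.354 = 5.0320 mm/d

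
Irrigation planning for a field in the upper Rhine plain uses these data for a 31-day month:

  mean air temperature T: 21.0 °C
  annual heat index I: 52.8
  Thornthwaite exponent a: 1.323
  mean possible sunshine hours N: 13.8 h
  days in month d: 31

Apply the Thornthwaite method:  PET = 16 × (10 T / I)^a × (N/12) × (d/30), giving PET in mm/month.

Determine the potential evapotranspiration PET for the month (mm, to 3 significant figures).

10T/I = 10 × 21.0 / 52.8 = 3.9773
(10T/I)^a = 3.9773^1.323 = 6.2123
Uncorrected PET = 16 × 6.2123 = 99.397 mm
Correction = (N/12)(d/30) = (13.8/12)(31/30) = 1.1883
PET = 99.397 × 1.1883 = 118.113 mm/month

118 mm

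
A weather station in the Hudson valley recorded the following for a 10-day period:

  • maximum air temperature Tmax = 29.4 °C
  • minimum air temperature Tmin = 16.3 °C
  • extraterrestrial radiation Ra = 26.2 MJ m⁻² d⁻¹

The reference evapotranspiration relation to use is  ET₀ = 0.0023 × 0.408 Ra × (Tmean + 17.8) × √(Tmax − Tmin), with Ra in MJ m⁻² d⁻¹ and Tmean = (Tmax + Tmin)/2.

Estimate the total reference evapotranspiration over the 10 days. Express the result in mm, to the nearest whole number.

Tmean = (29.4 + 16.3)/2 = 22.85 °C
0.408 Ra = 0.408 × 26.2 = 10.6896 mm/d equivalent
ET₀ = 0.0023 × 10.6896 × (22.85 + 17.8) × √13.1 = 0.0023 × 10.6896 × 40.65 × 3.6194 = 3.6173 mm/d
Over 10 days: 3.6173 × 10 = 36.173 mm

36 mm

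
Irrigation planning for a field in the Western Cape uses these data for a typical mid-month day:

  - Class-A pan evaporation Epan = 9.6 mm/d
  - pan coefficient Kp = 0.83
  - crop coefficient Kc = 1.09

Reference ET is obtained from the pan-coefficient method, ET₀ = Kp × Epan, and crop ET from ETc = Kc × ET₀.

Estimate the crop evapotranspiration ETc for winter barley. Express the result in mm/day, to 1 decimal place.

ET₀ = 0.83 × 9.6 = 7.9680 mm/d
ETc = Kc × ET₀ = 1.09 × 7.9680 = 8.6851 mm/d

8.7 mm/day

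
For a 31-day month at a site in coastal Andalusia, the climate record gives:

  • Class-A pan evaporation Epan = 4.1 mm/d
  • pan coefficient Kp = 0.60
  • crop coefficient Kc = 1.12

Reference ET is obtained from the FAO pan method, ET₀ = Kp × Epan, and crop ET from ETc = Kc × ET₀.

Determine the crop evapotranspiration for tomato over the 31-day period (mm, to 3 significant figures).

85.4 mm

ET₀ = 0.60 × 4.1 = 2.4600 mm/d
ETc = Kc × ET₀ = 1.12 × 2.4600 = 2.7552 mm/d
Over 31 days: 2.7552 × 31 = 85.411 mm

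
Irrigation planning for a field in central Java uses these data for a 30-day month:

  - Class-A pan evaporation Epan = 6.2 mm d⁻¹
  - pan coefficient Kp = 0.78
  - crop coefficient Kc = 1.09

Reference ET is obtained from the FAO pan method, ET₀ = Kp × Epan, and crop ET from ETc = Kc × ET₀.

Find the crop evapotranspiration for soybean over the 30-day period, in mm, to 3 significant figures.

ET₀ = 0.78 × 6.2 = 4.8360 mm/d
ETc = Kc × ET₀ = 1.09 × 4.8360 = 5.2712 mm/d
Over 30 days: 5.2712 × 30 = 158.136 mm

158 mm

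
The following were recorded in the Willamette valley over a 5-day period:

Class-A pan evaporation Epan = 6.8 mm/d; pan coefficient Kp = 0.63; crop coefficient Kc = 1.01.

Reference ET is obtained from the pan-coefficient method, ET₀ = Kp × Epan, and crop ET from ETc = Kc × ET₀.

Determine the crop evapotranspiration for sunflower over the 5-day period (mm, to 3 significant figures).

ET₀ = 0.63 × 6.8 = 4.2840 mm/d
ETc = Kc × ET₀ = 1.01 × 4.2840 = 4.3268 mm/d
Over 5 days: 4.3268 × 5 = 21.634 mm

21.6 mm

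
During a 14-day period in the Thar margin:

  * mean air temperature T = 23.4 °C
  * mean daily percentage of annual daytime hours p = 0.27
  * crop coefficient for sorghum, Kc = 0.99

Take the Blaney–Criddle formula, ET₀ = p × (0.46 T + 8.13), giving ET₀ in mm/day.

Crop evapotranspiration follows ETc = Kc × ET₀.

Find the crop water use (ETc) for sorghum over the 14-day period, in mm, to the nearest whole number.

71 mm

ET₀ = 0.27 × (0.46 × 23.4 + 8.13) = 0.27 × 18.894 = 5.1014 mm/d
ETc = Kc × ET₀ = 0.99 × 5.1014 = 5.0504 mm/d
Over 14 days: 5.0504 × 14 = 70.706 mm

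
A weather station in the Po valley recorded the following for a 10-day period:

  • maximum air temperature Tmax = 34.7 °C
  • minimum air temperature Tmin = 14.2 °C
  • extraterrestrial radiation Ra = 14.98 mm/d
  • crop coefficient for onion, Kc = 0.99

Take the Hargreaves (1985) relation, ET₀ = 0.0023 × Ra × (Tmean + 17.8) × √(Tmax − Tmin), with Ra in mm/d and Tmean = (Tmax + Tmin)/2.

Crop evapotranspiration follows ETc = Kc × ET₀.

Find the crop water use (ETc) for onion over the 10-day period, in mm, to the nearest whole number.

65 mm

Tmean = (34.7 + 14.2)/2 = 24.45 °C
ET₀ = 0.0023 × 14.98 × (24.45 + 17.8) × √20.5 = 0.0023 × 14.98 × 42.25 × 4.5277 = 6.5909 mm/d
ETc = Kc × ET₀ = 0.99 × 6.5909 = 6.5250 mm/d
Over 10 days: 6.5250 × 10 = 65.250 mm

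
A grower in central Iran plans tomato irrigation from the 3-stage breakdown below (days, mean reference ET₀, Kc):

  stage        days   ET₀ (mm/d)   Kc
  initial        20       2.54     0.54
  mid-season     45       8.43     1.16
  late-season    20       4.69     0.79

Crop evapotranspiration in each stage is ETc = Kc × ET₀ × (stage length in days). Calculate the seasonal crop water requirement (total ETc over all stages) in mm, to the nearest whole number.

initial: 0.54 × 2.54 × 20 = 27.43 mm
mid-season: 1.16 × 8.43 × 45 = 440.05 mm
late-season: 0.79 × 4.69 × 20 = 74.10 mm
Seasonal total = 541.58 mm

542 mm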